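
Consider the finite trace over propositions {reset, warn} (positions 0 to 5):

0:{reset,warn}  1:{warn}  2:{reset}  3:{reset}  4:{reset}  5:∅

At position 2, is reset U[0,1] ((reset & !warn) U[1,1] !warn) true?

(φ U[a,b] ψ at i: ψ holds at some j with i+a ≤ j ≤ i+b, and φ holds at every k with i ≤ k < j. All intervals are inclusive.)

Yes

Need some j in [2,3] with ((reset & !warn) U[1,1] !warn), and reset at every k in [2,j-1].
  j=2: ((reset & !warn) U[1,1] !warn) holds; no prefix to check → satisfied.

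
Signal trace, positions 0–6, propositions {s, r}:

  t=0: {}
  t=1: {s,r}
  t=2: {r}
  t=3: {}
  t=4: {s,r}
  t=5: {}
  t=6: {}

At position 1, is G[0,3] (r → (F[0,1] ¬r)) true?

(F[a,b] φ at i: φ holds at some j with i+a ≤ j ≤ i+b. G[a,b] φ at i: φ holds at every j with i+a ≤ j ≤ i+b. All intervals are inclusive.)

False

Check (r → (F[0,1] ¬r)) at every j in [1,4]:
  j=1: antecedent true; consequent fails (none in [1,2]) → ✗
  j=2: antecedent true; consequent holds (witness at 3) → ✓
  j=3: antecedent false → ✓
  j=4: antecedent true; consequent holds (witness at 5) → ✓
Fails at j=1 → formula fails.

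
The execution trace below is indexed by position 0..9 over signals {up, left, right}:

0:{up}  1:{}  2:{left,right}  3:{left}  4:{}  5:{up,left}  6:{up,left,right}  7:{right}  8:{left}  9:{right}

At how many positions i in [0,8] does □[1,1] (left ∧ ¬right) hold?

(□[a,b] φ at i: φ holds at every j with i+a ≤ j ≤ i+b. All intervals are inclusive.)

Evaluate at each i in [0,8]:
  i=0: ✗ (fails at j=1)
  i=1: ✗ (fails at j=2)
  i=2: ✓ (all of [3,3])
  i=3: ✗ (fails at j=4)
  i=4: ✓ (all of [5,5])
  i=5: ✗ (fails at j=6)
  i=6: ✗ (fails at j=7)
  i=7: ✓ (all of [8,8])
  i=8: ✗ (fails at j=9)
Positions where it holds: {2, 4, 7} → 3.

3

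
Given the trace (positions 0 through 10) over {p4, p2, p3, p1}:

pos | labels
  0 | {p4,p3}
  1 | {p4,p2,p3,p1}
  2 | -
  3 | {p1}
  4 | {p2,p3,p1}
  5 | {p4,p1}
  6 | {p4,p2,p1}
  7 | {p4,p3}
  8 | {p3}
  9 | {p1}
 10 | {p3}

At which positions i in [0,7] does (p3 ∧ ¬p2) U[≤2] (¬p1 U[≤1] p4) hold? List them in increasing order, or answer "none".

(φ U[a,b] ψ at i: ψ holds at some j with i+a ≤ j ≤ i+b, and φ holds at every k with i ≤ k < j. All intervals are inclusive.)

0, 1, 5, 6, 7

Evaluate at each i in [0,7]:
  i=0: ✓ (rhs at j=0)
  i=1: ✓ (rhs at j=1)
  i=2: ✗ (no rhs in [2,4])
  i=3: ✗ (lhs fails at k=3 before rhs at j=5)
  i=4: ✗ (lhs fails at k=4 before rhs at j=5)
  i=5: ✓ (rhs at j=5)
  i=6: ✓ (rhs at j=6)
  i=7: ✓ (rhs at j=7)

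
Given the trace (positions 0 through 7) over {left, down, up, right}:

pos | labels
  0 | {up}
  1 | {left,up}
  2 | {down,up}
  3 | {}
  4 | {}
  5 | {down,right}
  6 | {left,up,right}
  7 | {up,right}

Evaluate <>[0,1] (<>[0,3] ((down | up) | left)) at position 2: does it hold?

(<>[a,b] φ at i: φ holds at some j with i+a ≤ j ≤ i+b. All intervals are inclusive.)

Check <>[0,3] ((down | up) | left) at each j in [2,3]:
  j=2: holds (witness at 2)
  j=3: holds (witness at 5)
Found at j=2 → formula holds.

True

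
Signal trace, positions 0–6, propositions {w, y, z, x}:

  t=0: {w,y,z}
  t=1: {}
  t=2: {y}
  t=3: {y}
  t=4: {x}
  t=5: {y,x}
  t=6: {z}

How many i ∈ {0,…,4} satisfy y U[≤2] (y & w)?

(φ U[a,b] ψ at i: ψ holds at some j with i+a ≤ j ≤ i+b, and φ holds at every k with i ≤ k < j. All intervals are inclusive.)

Evaluate at each i in [0,4]:
  i=0: ✓ (rhs at j=0)
  i=1: ✗ (no rhs in [1,3])
  i=2: ✗ (no rhs in [2,4])
  i=3: ✗ (no rhs in [3,5])
  i=4: ✗ (no rhs in [4,6])
Positions where it holds: {0} → 1.

1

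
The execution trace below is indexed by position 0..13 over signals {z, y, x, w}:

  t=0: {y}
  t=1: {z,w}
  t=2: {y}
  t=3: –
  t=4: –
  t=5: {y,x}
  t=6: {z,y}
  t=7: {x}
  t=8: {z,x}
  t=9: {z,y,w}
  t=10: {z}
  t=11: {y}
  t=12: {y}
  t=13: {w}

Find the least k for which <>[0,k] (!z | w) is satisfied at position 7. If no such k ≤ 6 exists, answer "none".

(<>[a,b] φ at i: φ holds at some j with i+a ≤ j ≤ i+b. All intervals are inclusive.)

Scan j = 7,8,… for (!z | w):
  j=7: holds
First hit at j=7, so smallest k = 7-7 = 0.

0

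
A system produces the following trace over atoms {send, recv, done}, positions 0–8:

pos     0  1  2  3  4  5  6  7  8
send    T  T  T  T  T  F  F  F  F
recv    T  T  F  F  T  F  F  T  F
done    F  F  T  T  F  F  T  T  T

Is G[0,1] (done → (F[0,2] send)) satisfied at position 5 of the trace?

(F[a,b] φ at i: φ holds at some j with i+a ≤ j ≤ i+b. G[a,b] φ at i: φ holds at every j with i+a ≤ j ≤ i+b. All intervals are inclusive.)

Check (done → (F[0,2] send)) at every j in [5,6]:
  j=5: antecedent false → ✓
  j=6: antecedent true; consequent fails (none in [6,8]) → ✗
Fails at j=6 → formula fails.

No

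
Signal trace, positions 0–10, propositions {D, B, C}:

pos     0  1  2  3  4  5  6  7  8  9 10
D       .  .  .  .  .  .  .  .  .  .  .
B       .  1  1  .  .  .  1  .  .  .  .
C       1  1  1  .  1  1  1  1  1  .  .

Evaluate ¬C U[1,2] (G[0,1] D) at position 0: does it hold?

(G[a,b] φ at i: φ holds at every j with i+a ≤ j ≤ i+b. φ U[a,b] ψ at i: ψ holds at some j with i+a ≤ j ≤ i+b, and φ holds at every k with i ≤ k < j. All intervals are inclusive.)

No

Need some j in [1,2] with G[0,1] D, and ¬C at every k in [0,j-1].
  j=1: G[0,1] D — fails at 1.
  j=2: G[0,1] D — fails at 2.
No j in the window works → until fails.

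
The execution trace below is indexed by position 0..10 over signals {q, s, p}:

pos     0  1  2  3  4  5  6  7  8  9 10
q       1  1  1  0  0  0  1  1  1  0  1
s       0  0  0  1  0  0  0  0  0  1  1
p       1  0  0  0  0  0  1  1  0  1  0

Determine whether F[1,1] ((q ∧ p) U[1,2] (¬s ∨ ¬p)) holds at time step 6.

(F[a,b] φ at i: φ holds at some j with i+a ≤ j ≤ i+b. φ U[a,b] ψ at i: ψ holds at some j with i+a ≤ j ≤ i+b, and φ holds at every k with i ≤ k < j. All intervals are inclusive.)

True

Check ((q ∧ p) U[1,2] (¬s ∨ ¬p)) at each j in [7,7]:
  j=7: holds
Found at j=7 → formula holds.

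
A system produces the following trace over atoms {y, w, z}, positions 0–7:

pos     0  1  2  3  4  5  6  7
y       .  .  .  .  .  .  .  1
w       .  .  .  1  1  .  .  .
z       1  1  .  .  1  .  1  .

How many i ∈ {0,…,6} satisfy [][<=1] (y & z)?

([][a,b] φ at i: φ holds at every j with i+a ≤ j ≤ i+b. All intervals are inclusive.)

Evaluate at each i in [0,6]:
  i=0: ✗ (fails at j=0)
  i=1: ✗ (fails at j=1)
  i=2: ✗ (fails at j=2)
  i=3: ✗ (fails at j=3)
  i=4: ✗ (fails at j=4)
  i=5: ✗ (fails at j=5)
  i=6: ✗ (fails at j=6)
Positions where it holds: {} → 0.

0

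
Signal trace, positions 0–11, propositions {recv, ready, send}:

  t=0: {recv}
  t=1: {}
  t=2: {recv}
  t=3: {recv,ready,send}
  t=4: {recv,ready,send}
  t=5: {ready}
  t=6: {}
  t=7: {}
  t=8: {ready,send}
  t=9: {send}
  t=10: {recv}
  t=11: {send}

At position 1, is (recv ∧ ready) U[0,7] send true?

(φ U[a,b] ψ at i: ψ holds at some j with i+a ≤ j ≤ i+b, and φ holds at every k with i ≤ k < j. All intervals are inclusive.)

Need some j in [1,8] with send, and (recv ∧ ready) at every k in [1,j-1].
  j=1: send false.
  j=2: send false.
  j=3: send holds, but (recv ∧ ready) fails at k=1 → not this j.
  j=4: send holds, but (recv ∧ ready) fails at k=1 → not this j.
  j=5: send false.
  j=6: send false.
  j=7: send false.
  j=8: send holds, but (recv ∧ ready) fails at k=1 → not this j.
No j in the window works → until fails.

No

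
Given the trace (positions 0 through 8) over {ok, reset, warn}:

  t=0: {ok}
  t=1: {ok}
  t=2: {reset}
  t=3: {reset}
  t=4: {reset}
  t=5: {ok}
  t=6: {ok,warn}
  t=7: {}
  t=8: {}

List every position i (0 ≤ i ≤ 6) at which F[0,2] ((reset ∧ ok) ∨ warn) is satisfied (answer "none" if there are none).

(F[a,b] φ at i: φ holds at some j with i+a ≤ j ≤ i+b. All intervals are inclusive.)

4, 5, 6

Evaluate at each i in [0,6]:
  i=0: ✗ (none in [0,2])
  i=1: ✗ (none in [1,3])
  i=2: ✗ (none in [2,4])
  i=3: ✗ (none in [3,5])
  i=4: ✓ (witness j=6)
  i=5: ✓ (witness j=6)
  i=6: ✓ (witness j=6)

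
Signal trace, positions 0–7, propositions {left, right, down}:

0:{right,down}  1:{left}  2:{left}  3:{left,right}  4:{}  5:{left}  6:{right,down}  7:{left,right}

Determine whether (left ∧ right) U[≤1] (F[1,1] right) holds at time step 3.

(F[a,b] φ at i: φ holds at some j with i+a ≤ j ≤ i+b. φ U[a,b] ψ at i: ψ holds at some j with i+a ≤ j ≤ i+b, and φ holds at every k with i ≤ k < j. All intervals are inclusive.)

Need some j in [3,4] with F[1,1] right, and (left ∧ right) at every k in [3,j-1].
  j=3: F[1,1] right — fails (none in [4,4]).
  j=4: F[1,1] right — fails (none in [5,5]).
No j in the window works → until fails.

False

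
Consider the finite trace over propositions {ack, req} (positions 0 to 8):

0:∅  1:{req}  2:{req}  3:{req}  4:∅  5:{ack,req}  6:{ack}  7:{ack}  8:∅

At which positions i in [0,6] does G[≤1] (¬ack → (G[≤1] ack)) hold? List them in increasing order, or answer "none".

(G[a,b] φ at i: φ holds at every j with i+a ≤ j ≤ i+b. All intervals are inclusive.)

5, 6

Evaluate at each i in [0,6]:
  i=0: ✗ (fails at j=0)
  i=1: ✗ (fails at j=1)
  i=2: ✗ (fails at j=2)
  i=3: ✗ (fails at j=3)
  i=4: ✗ (fails at j=4)
  i=5: ✓ (all of [5,6])
  i=6: ✓ (all of [6,7])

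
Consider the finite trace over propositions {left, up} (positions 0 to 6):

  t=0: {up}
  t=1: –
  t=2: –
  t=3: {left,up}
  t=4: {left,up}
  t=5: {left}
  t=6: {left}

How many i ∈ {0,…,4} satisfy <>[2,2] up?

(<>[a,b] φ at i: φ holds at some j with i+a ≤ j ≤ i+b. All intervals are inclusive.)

2

Evaluate at each i in [0,4]:
  i=0: ✗ (none in [2,2])
  i=1: ✓ (witness j=3)
  i=2: ✓ (witness j=4)
  i=3: ✗ (none in [5,5])
  i=4: ✗ (none in [6,6])
Positions where it holds: {1, 2} → 2.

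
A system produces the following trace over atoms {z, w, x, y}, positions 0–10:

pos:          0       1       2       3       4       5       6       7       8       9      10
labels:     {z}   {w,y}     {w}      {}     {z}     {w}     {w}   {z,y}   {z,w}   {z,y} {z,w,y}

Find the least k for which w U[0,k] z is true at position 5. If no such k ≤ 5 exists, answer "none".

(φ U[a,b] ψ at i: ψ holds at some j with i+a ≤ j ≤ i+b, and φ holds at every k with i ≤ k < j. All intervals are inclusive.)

2

Need earliest j ≥ 5 with z, and w at every k in [5,j-1].
  j=5: rhs fails.
  j=6: rhs fails.
  j=7: rhs holds; lhs holds on [5,6]. k = 2.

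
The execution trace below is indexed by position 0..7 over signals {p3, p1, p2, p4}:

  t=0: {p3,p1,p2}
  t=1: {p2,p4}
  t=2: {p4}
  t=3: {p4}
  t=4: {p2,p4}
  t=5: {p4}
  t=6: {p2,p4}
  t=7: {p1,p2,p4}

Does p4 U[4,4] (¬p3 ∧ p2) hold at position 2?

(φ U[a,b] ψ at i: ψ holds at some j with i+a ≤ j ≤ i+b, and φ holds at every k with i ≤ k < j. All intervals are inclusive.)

Need some j in [6,6] with (¬p3 ∧ p2), and p4 at every k in [2,j-1].
  j=6: (¬p3 ∧ p2) holds; p4 holds at every k in [2,5] → satisfied.

Holds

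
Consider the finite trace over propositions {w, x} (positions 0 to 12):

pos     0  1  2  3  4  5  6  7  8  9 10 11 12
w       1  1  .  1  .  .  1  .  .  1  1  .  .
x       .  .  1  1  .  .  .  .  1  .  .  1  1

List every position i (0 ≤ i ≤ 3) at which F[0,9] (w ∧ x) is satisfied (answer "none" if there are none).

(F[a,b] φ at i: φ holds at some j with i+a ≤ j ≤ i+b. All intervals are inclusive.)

Evaluate at each i in [0,3]:
  i=0: ✓ (witness j=3)
  i=1: ✓ (witness j=3)
  i=2: ✓ (witness j=3)
  i=3: ✓ (witness j=3)

0, 1, 2, 3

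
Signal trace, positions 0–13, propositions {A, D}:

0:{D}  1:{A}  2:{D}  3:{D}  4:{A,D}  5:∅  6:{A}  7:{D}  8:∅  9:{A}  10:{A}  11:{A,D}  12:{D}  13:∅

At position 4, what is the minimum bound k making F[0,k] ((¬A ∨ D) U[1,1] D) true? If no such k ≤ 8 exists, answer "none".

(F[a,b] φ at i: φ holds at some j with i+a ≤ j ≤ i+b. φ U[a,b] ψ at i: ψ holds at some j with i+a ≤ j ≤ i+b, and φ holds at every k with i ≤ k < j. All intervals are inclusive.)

7

Scan j = 4,5,… for ((¬A ∨ D) U[1,1] D):
  j=4: fails
  j=5: fails
  j=6: fails
  j=7: fails
  j=8: fails
  j=9: fails
  j=10: fails
  j=11: holds
First hit at j=11, so smallest k = 11-4 = 7.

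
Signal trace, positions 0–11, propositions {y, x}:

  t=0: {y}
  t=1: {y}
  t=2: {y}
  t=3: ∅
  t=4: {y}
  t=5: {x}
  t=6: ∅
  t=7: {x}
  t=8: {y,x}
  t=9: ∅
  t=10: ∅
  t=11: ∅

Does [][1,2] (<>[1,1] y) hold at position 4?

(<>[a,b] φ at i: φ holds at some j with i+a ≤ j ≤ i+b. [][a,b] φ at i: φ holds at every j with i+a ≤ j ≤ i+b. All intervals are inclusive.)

Check <>[1,1] y at every j in [5,6]:
  j=5: fails (none in [6,6])
  j=6: fails (none in [7,7])
Fails at j=5 → formula fails.

No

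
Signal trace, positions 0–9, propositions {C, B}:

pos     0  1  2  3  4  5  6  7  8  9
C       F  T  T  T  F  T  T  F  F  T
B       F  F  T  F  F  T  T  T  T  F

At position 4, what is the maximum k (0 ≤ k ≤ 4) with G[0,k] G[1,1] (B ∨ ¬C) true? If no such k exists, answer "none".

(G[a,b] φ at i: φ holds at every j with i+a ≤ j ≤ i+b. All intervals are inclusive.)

3

G[1,1] (B ∨ ¬C) must hold from j=4 onward; find where it first fails.
  j=4: holds
  j=5: holds
  j=6: holds
  j=7: holds
  j=8: fails
Holds on [4,7], so largest k = 3.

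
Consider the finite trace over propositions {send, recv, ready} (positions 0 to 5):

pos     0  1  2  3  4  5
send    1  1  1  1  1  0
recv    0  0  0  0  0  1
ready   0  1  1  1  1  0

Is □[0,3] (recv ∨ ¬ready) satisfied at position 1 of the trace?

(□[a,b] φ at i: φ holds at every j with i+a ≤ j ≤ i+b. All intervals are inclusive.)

Check (recv ∨ ¬ready) at every j in [1,4]:
  j=1: false
  j=2: false
  j=3: false
  j=4: false
Fails at j=1 → formula fails.

No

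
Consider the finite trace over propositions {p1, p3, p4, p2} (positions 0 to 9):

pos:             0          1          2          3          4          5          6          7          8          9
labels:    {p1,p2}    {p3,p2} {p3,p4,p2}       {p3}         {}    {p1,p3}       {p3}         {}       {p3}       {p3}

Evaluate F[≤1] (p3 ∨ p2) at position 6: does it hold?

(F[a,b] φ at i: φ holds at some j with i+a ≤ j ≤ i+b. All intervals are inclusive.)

True

Check (p3 ∨ p2) at each j in [6,7]:
  j=6: true
  j=7: false
Found at j=6 → formula holds.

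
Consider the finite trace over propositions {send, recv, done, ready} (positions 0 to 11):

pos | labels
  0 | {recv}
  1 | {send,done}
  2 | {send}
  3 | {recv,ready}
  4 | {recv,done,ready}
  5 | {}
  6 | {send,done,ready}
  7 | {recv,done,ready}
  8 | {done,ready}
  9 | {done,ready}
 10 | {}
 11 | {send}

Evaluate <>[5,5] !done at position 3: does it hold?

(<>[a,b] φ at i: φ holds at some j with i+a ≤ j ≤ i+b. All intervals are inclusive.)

Check !done at each j in [8,8]:
  j=8: false
No position in the window satisfies it → formula fails.

No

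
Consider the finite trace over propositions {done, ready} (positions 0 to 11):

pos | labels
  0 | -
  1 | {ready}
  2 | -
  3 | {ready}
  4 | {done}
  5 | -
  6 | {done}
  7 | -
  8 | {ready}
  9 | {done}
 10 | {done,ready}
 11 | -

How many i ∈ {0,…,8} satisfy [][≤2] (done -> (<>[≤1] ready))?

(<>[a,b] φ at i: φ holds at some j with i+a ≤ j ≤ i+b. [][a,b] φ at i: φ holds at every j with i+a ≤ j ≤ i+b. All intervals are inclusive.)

Evaluate at each i in [0,8]:
  i=0: ✓ (all of [0,2])
  i=1: ✓ (all of [1,3])
  i=2: ✗ (fails at j=4)
  i=3: ✗ (fails at j=4)
  i=4: ✗ (fails at j=4)
  i=5: ✗ (fails at j=6)
  i=6: ✗ (fails at j=6)
  i=7: ✓ (all of [7,9])
  i=8: ✓ (all of [8,10])
Positions where it holds: {0, 1, 7, 8} → 4.

4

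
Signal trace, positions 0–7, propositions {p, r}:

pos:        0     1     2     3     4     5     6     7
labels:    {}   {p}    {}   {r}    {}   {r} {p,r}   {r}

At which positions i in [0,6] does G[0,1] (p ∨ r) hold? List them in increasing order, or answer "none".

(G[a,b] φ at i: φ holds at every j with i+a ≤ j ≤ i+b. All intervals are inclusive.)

Evaluate at each i in [0,6]:
  i=0: ✗ (fails at j=0)
  i=1: ✗ (fails at j=2)
  i=2: ✗ (fails at j=2)
  i=3: ✗ (fails at j=4)
  i=4: ✗ (fails at j=4)
  i=5: ✓ (all of [5,6])
  i=6: ✓ (all of [6,7])

5, 6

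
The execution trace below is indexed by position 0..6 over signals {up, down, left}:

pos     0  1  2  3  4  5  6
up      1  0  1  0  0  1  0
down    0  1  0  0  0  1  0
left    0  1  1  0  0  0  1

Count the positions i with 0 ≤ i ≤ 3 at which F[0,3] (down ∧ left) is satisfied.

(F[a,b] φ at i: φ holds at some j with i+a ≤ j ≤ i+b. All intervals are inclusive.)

2

Evaluate at each i in [0,3]:
  i=0: ✓ (witness j=1)
  i=1: ✓ (witness j=1)
  i=2: ✗ (none in [2,5])
  i=3: ✗ (none in [3,6])
Positions where it holds: {0, 1} → 2.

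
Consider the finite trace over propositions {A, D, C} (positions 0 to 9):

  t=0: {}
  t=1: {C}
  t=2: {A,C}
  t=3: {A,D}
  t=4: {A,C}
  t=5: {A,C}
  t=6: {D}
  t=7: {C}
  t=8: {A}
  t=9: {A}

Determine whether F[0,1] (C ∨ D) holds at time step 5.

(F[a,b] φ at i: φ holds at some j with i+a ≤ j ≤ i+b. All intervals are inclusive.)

Check (C ∨ D) at each j in [5,6]:
  j=5: true
  j=6: true
Found at j=5 → formula holds.

Yes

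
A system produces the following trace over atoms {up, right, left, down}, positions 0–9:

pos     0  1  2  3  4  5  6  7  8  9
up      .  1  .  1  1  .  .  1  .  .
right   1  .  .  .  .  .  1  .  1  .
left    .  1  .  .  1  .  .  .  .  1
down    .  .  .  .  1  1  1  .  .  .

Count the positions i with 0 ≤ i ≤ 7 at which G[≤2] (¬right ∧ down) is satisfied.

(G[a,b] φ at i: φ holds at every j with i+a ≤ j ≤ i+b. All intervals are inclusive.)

0

Evaluate at each i in [0,7]:
  i=0: ✗ (fails at j=0)
  i=1: ✗ (fails at j=1)
  i=2: ✗ (fails at j=2)
  i=3: ✗ (fails at j=3)
  i=4: ✗ (fails at j=6)
  i=5: ✗ (fails at j=6)
  i=6: ✗ (fails at j=6)
  i=7: ✗ (fails at j=7)
Positions where it holds: {} → 0.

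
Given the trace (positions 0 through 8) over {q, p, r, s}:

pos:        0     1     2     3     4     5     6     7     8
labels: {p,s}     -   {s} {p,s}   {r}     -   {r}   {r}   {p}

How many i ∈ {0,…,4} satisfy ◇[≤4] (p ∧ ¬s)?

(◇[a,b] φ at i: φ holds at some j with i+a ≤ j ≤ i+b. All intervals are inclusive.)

1

Evaluate at each i in [0,4]:
  i=0: ✗ (none in [0,4])
  i=1: ✗ (none in [1,5])
  i=2: ✗ (none in [2,6])
  i=3: ✗ (none in [3,7])
  i=4: ✓ (witness j=8)
Positions where it holds: {4} → 1.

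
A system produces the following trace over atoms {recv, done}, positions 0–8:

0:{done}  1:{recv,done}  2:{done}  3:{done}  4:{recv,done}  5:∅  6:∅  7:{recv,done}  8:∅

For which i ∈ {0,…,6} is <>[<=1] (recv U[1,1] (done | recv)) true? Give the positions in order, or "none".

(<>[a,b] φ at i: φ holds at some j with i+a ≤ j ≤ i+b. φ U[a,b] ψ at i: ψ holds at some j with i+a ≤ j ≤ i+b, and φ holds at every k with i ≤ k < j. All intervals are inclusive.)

0, 1

Evaluate at each i in [0,6]:
  i=0: ✓ (witness j=1)
  i=1: ✓ (witness j=1)
  i=2: ✗ (none in [2,3])
  i=3: ✗ (none in [3,4])
  i=4: ✗ (none in [4,5])
  i=5: ✗ (none in [5,6])
  i=6: ✗ (none in [6,7])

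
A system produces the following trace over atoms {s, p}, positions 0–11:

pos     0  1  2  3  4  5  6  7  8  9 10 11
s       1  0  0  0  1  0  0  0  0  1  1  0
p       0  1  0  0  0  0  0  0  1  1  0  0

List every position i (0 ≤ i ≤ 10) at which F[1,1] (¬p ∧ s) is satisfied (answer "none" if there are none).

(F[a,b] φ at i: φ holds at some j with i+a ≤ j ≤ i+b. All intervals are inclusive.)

3, 9

Evaluate at each i in [0,10]:
  i=0: ✗ (none in [1,1])
  i=1: ✗ (none in [2,2])
  i=2: ✗ (none in [3,3])
  i=3: ✓ (witness j=4)
  i=4: ✗ (none in [5,5])
  i=5: ✗ (none in [6,6])
  i=6: ✗ (none in [7,7])
  i=7: ✗ (none in [8,8])
  i=8: ✗ (none in [9,9])
  i=9: ✓ (witness j=10)
  i=10: ✗ (none in [11,11])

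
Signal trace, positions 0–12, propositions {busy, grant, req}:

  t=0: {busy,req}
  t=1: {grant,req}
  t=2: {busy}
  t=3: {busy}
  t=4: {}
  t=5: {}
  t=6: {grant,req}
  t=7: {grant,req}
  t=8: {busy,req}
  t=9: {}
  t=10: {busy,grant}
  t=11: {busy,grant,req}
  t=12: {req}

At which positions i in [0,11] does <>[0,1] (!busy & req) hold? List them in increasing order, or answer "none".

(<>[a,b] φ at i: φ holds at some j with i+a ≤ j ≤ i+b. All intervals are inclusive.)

0, 1, 5, 6, 7, 11

Evaluate at each i in [0,11]:
  i=0: ✓ (witness j=1)
  i=1: ✓ (witness j=1)
  i=2: ✗ (none in [2,3])
  i=3: ✗ (none in [3,4])
  i=4: ✗ (none in [4,5])
  i=5: ✓ (witness j=6)
  i=6: ✓ (witness j=6)
  i=7: ✓ (witness j=7)
  i=8: ✗ (none in [8,9])
  i=9: ✗ (none in [9,10])
  i=10: ✗ (none in [10,11])
  i=11: ✓ (witness j=12)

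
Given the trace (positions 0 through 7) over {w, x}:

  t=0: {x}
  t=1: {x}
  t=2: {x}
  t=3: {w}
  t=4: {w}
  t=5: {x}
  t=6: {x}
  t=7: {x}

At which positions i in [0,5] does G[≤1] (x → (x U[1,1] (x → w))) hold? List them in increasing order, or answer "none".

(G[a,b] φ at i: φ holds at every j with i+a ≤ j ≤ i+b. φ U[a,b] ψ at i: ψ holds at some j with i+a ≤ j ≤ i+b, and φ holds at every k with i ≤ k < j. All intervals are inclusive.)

Evaluate at each i in [0,5]:
  i=0: ✗ (fails at j=0)
  i=1: ✗ (fails at j=1)
  i=2: ✓ (all of [2,3])
  i=3: ✓ (all of [3,4])
  i=4: ✗ (fails at j=5)
  i=5: ✗ (fails at j=5)

2, 3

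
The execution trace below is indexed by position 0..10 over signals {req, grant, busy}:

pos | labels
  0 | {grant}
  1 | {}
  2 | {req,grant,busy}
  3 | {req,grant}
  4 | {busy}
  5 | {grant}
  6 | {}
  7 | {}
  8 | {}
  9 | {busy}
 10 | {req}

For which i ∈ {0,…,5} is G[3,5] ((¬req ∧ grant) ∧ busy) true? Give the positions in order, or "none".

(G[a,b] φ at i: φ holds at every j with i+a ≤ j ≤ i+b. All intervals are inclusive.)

Evaluate at each i in [0,5]:
  i=0: ✗ (fails at j=3)
  i=1: ✗ (fails at j=4)
  i=2: ✗ (fails at j=5)
  i=3: ✗ (fails at j=6)
  i=4: ✗ (fails at j=7)
  i=5: ✗ (fails at j=8)

none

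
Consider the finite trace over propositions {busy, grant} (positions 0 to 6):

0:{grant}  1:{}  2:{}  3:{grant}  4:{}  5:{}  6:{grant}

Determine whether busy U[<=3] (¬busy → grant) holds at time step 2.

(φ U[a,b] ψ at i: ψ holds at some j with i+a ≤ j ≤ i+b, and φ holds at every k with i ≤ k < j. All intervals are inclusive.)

Need some j in [2,5] with (¬busy → grant), and busy at every k in [2,j-1].
  j=2: (¬busy → grant) false.
  j=3: (¬busy → grant) holds, but busy fails at k=2 → not this j.
  j=4: (¬busy → grant) false.
  j=5: (¬busy → grant) false.
No j in the window works → until fails.

False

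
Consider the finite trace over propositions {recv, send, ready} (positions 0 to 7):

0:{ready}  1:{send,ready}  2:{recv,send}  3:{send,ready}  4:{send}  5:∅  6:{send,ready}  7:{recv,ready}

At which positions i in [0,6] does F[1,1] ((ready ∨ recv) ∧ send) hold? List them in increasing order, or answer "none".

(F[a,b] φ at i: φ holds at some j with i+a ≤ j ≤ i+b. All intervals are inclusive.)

Evaluate at each i in [0,6]:
  i=0: ✓ (witness j=1)
  i=1: ✓ (witness j=2)
  i=2: ✓ (witness j=3)
  i=3: ✗ (none in [4,4])
  i=4: ✗ (none in [5,5])
  i=5: ✓ (witness j=6)
  i=6: ✗ (none in [7,7])

0, 1, 2, 5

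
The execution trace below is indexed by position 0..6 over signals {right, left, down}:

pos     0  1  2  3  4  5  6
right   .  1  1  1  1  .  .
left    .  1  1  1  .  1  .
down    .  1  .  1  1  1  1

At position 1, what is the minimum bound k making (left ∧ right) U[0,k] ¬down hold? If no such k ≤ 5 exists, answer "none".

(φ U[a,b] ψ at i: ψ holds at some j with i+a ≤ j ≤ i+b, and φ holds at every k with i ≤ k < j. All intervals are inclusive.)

Need earliest j ≥ 1 with ¬down, and (left ∧ right) at every k in [1,j-1].
  j=1: rhs fails.
  j=2: rhs holds; lhs holds on [1,1]. k = 1.

1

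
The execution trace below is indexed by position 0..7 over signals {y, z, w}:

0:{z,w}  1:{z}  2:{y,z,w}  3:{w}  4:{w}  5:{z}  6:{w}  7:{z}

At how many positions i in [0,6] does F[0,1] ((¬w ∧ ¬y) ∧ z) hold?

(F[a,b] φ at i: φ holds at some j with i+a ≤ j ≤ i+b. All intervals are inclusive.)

Evaluate at each i in [0,6]:
  i=0: ✓ (witness j=1)
  i=1: ✓ (witness j=1)
  i=2: ✗ (none in [2,3])
  i=3: ✗ (none in [3,4])
  i=4: ✓ (witness j=5)
  i=5: ✓ (witness j=5)
  i=6: ✓ (witness j=7)
Positions where it holds: {0, 1, 4, 5, 6} → 5.

5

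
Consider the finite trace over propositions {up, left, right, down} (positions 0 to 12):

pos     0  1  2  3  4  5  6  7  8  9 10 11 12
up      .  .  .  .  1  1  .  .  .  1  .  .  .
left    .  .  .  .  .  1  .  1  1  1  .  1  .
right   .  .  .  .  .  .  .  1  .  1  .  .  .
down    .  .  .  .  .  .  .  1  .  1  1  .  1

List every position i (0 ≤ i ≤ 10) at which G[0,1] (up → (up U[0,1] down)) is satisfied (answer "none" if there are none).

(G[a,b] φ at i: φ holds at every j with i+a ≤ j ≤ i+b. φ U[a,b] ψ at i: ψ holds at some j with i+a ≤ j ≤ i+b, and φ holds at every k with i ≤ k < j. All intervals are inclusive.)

0, 1, 2, 6, 7, 8, 9, 10

Evaluate at each i in [0,10]:
  i=0: ✓ (all of [0,1])
  i=1: ✓ (all of [1,2])
  i=2: ✓ (all of [2,3])
  i=3: ✗ (fails at j=4)
  i=4: ✗ (fails at j=4)
  i=5: ✗ (fails at j=5)
  i=6: ✓ (all of [6,7])
  i=7: ✓ (all of [7,8])
  i=8: ✓ (all of [8,9])
  i=9: ✓ (all of [9,10])
  i=10: ✓ (all of [10,11])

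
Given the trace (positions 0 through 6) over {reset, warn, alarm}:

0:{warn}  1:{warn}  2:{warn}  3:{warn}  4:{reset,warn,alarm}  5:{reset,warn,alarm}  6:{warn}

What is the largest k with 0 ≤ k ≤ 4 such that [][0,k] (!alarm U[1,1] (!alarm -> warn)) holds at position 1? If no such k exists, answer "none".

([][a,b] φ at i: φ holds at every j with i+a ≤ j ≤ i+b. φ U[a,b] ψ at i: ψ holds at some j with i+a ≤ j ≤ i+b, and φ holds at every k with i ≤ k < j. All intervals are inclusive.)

2

(!alarm U[1,1] (!alarm -> warn)) must hold from j=1 onward; find where it first fails.
  j=1: holds
  j=2: holds
  j=3: holds
  j=4: fails
Holds on [1,3], so largest k = 2.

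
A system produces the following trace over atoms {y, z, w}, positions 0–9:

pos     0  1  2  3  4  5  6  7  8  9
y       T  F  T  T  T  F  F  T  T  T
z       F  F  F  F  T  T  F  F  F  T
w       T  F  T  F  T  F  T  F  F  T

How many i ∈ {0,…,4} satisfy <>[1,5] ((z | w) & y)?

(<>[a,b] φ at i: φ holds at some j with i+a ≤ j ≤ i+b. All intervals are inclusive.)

5

Evaluate at each i in [0,4]:
  i=0: ✓ (witness j=2)
  i=1: ✓ (witness j=2)
  i=2: ✓ (witness j=4)
  i=3: ✓ (witness j=4)
  i=4: ✓ (witness j=9)
Positions where it holds: {0, 1, 2, 3, 4} → 5.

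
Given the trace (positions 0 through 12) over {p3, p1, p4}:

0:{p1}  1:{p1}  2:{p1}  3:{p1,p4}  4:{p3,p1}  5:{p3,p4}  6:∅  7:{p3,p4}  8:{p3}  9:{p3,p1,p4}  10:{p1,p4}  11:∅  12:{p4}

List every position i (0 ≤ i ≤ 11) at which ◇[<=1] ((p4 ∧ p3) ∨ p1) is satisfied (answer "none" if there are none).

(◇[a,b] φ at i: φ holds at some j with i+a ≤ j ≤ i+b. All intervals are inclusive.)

0, 1, 2, 3, 4, 5, 6, 7, 8, 9, 10

Evaluate at each i in [0,11]:
  i=0: ✓ (witness j=0)
  i=1: ✓ (witness j=1)
  i=2: ✓ (witness j=2)
  i=3: ✓ (witness j=3)
  i=4: ✓ (witness j=4)
  i=5: ✓ (witness j=5)
  i=6: ✓ (witness j=7)
  i=7: ✓ (witness j=7)
  i=8: ✓ (witness j=9)
  i=9: ✓ (witness j=9)
  i=10: ✓ (witness j=10)
  i=11: ✗ (none in [11,12])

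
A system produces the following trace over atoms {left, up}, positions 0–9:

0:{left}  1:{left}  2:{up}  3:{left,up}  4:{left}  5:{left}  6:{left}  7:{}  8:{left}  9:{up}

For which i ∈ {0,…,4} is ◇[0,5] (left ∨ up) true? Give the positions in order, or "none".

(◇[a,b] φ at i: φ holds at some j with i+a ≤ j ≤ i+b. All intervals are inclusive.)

Evaluate at each i in [0,4]:
  i=0: ✓ (witness j=0)
  i=1: ✓ (witness j=1)
  i=2: ✓ (witness j=2)
  i=3: ✓ (witness j=3)
  i=4: ✓ (witness j=4)

0, 1, 2, 3, 4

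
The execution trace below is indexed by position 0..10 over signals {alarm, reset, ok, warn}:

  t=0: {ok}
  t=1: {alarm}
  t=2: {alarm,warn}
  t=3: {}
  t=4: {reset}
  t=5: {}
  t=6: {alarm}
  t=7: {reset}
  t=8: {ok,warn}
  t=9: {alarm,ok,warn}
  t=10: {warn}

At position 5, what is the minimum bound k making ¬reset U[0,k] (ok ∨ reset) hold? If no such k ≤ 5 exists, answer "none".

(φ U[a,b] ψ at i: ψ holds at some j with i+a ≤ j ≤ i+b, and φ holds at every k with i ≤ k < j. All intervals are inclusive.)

2

Need earliest j ≥ 5 with (ok ∨ reset), and ¬reset at every k in [5,j-1].
  j=5: rhs fails.
  j=6: rhs fails.
  j=7: rhs holds; lhs holds on [5,6]. k = 2.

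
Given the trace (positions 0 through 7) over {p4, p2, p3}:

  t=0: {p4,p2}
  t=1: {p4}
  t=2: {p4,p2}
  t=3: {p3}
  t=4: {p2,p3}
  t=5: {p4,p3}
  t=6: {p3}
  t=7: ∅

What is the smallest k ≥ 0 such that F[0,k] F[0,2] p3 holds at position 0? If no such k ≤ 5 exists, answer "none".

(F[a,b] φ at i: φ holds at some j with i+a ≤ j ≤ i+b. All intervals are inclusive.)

Scan j = 0,1,… for F[0,2] p3:
  j=0: fails
  j=1: holds
First hit at j=1, so smallest k = 1-0 = 1.

1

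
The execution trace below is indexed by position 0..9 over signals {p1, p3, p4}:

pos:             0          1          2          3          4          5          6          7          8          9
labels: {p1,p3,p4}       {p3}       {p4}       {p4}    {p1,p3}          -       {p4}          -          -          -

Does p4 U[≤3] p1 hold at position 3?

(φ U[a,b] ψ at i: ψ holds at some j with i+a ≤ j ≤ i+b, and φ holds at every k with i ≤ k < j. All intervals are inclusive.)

Need some j in [3,6] with p1, and p4 at every k in [3,j-1].
  j=3: p1 false.
  j=4: p1 holds; p4 holds at every k in [3,3] → satisfied.

Holds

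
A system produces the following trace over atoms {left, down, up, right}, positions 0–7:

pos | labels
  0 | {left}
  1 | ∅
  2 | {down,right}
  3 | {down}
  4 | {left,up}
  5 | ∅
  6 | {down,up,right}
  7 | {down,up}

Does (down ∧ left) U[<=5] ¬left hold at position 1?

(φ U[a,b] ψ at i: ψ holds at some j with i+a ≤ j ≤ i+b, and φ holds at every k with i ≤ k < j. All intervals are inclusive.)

Need some j in [1,6] with ¬left, and (down ∧ left) at every k in [1,j-1].
  j=1: ¬left holds; no prefix to check → satisfied.

Yes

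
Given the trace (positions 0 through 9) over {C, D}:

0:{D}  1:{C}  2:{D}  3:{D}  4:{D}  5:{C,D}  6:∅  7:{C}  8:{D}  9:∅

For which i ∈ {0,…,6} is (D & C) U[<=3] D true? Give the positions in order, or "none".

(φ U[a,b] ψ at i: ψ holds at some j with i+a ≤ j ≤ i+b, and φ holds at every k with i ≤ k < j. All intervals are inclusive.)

0, 2, 3, 4, 5

Evaluate at each i in [0,6]:
  i=0: ✓ (rhs at j=0)
  i=1: ✗ (lhs fails at k=1 before rhs at j=2)
  i=2: ✓ (rhs at j=2)
  i=3: ✓ (rhs at j=3)
  i=4: ✓ (rhs at j=4)
  i=5: ✓ (rhs at j=5)
  i=6: ✗ (lhs fails at k=6 before rhs at j=8)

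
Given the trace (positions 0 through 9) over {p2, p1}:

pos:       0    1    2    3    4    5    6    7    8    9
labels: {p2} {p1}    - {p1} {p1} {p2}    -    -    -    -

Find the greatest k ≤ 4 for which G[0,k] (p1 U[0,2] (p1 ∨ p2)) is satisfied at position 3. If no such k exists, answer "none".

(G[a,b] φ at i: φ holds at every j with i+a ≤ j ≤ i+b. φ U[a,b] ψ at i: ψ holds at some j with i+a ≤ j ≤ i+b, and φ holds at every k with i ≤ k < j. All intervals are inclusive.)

(p1 U[0,2] (p1 ∨ p2)) must hold from j=3 onward; find where it first fails.
  j=3: holds
  j=4: holds
  j=5: holds
  j=6: fails
Holds on [3,5], so largest k = 2.

2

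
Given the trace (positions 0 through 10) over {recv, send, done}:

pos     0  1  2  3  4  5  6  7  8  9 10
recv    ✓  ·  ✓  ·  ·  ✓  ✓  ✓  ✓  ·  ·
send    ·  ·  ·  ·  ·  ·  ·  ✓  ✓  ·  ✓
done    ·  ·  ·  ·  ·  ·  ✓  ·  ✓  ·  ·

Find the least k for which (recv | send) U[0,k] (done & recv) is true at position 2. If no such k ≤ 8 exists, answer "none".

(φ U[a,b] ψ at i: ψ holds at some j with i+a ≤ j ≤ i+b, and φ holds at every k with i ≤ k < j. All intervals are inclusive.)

none

Need earliest j ≥ 2 with (done & recv), and (recv | send) at every k in [2,j-1].
  j=2: rhs fails.
  j=3: rhs fails.
  j=4: rhs fails.
  j=5: rhs fails.
  j=6: rhs holds but lhs fails at k=3.
  j=7: rhs fails.
  j=8: rhs holds but lhs fails at k=3.
  j=9: rhs fails.
  j=10: rhs fails.
No witness within the range → none.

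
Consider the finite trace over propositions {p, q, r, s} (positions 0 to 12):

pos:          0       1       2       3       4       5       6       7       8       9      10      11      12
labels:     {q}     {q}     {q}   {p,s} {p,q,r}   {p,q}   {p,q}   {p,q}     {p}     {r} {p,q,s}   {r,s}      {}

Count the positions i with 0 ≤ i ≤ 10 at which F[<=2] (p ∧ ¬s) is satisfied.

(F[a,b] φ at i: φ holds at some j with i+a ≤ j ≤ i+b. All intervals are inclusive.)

Evaluate at each i in [0,10]:
  i=0: ✗ (none in [0,2])
  i=1: ✗ (none in [1,3])
  i=2: ✓ (witness j=4)
  i=3: ✓ (witness j=4)
  i=4: ✓ (witness j=4)
  i=5: ✓ (witness j=5)
  i=6: ✓ (witness j=6)
  i=7: ✓ (witness j=7)
  i=8: ✓ (witness j=8)
  i=9: ✗ (none in [9,11])
  i=10: ✗ (none in [10,12])
Positions where it holds: {2, 3, 4, 5, 6, 7, 8} → 7.

7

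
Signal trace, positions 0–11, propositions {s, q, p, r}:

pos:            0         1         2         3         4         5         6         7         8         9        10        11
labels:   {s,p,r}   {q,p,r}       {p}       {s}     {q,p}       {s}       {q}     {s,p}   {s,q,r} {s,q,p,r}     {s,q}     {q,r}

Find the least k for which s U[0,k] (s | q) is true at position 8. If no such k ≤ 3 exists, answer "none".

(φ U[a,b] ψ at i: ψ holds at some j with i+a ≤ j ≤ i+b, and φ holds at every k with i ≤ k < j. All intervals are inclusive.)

Need earliest j ≥ 8 with (s | q), and s at every k in [8,j-1].
  j=8: rhs holds (empty prefix). k = 0.

0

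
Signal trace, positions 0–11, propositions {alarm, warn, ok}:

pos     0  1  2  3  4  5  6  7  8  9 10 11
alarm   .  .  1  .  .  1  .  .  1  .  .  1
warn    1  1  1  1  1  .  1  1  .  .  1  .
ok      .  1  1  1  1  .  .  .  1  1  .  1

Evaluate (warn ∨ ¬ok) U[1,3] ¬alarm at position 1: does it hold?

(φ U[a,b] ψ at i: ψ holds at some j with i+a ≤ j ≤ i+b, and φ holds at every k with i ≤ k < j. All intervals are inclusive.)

Need some j in [2,4] with ¬alarm, and (warn ∨ ¬ok) at every k in [1,j-1].
  j=2: ¬alarm false.
  j=3: ¬alarm holds; (warn ∨ ¬ok) holds at every k in [1,2] → satisfied.

Yes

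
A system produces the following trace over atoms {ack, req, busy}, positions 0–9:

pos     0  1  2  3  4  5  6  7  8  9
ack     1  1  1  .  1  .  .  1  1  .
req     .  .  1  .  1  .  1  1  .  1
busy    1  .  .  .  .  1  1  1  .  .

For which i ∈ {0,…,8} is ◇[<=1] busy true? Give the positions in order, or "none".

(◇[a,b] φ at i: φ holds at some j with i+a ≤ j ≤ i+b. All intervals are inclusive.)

0, 4, 5, 6, 7

Evaluate at each i in [0,8]:
  i=0: ✓ (witness j=0)
  i=1: ✗ (none in [1,2])
  i=2: ✗ (none in [2,3])
  i=3: ✗ (none in [3,4])
  i=4: ✓ (witness j=5)
  i=5: ✓ (witness j=5)
  i=6: ✓ (witness j=6)
  i=7: ✓ (witness j=7)
  i=8: ✗ (none in [8,9])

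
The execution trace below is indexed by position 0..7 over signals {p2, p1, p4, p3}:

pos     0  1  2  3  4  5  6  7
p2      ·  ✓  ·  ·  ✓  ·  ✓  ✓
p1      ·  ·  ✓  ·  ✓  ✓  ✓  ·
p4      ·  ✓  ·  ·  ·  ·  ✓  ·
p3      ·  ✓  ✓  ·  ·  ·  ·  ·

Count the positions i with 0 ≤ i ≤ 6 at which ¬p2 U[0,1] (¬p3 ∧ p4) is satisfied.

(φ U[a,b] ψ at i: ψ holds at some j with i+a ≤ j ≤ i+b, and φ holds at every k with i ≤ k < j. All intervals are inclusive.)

2

Evaluate at each i in [0,6]:
  i=0: ✗ (no rhs in [0,1])
  i=1: ✗ (no rhs in [1,2])
  i=2: ✗ (no rhs in [2,3])
  i=3: ✗ (no rhs in [3,4])
  i=4: ✗ (no rhs in [4,5])
  i=5: ✓ (rhs at j=6; lhs holds on [5,5])
  i=6: ✓ (rhs at j=6)
Positions where it holds: {5, 6} → 2.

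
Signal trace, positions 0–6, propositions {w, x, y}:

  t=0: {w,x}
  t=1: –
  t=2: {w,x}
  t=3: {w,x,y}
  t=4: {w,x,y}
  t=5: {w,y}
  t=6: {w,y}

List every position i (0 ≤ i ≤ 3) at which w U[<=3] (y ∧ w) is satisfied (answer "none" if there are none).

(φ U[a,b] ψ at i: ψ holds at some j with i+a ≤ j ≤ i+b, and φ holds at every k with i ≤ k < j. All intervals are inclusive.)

2, 3

Evaluate at each i in [0,3]:
  i=0: ✗ (lhs fails at k=1 before rhs at j=3)
  i=1: ✗ (lhs fails at k=1 before rhs at j=3)
  i=2: ✓ (rhs at j=3; lhs holds on [2,2])
  i=3: ✓ (rhs at j=3)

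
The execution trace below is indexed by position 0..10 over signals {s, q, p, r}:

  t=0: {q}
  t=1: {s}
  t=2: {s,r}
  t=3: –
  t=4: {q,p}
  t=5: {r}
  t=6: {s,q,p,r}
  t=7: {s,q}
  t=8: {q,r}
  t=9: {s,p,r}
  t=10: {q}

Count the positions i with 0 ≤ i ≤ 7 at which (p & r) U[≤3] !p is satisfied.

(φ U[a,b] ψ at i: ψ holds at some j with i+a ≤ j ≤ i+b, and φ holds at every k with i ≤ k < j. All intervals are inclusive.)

Evaluate at each i in [0,7]:
  i=0: ✓ (rhs at j=0)
  i=1: ✓ (rhs at j=1)
  i=2: ✓ (rhs at j=2)
  i=3: ✓ (rhs at j=3)
  i=4: ✗ (lhs fails at k=4 before rhs at j=5)
  i=5: ✓ (rhs at j=5)
  i=6: ✓ (rhs at j=7; lhs holds on [6,6])
  i=7: ✓ (rhs at j=7)
Positions where it holds: {0, 1, 2, 3, 5, 6, 7} → 7.

7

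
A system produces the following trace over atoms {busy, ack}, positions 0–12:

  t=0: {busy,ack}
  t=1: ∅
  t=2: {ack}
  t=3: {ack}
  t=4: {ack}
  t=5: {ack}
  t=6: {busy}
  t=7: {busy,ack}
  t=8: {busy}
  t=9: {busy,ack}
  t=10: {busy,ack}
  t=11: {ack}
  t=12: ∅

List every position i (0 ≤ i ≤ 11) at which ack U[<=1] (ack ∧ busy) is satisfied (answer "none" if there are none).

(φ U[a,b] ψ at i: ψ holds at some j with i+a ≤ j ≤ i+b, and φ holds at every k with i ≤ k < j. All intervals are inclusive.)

Evaluate at each i in [0,11]:
  i=0: ✓ (rhs at j=0)
  i=1: ✗ (no rhs in [1,2])
  i=2: ✗ (no rhs in [2,3])
  i=3: ✗ (no rhs in [3,4])
  i=4: ✗ (no rhs in [4,5])
  i=5: ✗ (no rhs in [5,6])
  i=6: ✗ (lhs fails at k=6 before rhs at j=7)
  i=7: ✓ (rhs at j=7)
  i=8: ✗ (lhs fails at k=8 before rhs at j=9)
  i=9: ✓ (rhs at j=9)
  i=10: ✓ (rhs at j=10)
  i=11: ✗ (no rhs in [11,12])

0, 7, 9, 10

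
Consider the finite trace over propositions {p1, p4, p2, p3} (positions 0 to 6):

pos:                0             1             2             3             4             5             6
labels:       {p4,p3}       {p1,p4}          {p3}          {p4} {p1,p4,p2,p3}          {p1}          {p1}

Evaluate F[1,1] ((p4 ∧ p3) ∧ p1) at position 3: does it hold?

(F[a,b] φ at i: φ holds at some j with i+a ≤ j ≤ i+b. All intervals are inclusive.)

Check ((p4 ∧ p3) ∧ p1) at each j in [4,4]:
  j=4: true
Found at j=4 → formula holds.

Yes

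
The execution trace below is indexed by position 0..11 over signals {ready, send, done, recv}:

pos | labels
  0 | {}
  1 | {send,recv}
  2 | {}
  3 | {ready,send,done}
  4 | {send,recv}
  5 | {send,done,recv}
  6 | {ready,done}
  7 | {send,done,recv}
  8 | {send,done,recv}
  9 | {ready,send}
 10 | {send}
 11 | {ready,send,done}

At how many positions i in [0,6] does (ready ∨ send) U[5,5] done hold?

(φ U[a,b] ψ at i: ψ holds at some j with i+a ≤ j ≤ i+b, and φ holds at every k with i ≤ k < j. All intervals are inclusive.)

Evaluate at each i in [0,6]:
  i=0: ✗ (lhs fails at k=0 before rhs at j=5)
  i=1: ✗ (lhs fails at k=2 before rhs at j=6)
  i=2: ✗ (lhs fails at k=2 before rhs at j=7)
  i=3: ✓ (rhs at j=8; lhs holds on [3,7])
  i=4: ✗ (no rhs in [9,9])
  i=5: ✗ (no rhs in [10,10])
  i=6: ✓ (rhs at j=11; lhs holds on [6,10])
Positions where it holds: {3, 6} → 2.

2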